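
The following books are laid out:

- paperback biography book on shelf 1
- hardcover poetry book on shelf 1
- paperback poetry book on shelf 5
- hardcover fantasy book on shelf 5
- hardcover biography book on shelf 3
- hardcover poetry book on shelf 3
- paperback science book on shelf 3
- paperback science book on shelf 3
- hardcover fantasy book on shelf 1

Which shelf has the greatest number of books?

Counts by shelf: shelf 3→4, shelf 1→3, shelf 5→2.
The maximum is 4, held uniquely by shelf 3.

shelf 3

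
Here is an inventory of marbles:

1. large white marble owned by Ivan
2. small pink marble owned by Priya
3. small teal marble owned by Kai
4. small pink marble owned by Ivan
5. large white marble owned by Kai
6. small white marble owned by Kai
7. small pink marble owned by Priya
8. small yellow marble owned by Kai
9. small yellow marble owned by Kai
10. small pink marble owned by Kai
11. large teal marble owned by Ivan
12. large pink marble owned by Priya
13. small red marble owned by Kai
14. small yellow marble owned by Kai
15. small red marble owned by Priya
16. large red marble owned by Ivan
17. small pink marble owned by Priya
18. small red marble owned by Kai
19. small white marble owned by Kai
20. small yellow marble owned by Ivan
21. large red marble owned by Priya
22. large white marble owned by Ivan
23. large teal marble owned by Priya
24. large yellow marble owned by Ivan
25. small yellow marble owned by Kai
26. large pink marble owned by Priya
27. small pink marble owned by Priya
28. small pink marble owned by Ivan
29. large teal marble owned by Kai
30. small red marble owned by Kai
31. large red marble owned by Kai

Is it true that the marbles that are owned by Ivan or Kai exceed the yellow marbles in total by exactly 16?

Count of marbles owned by Ivan or Kai: 22.
There are 6 yellow marbles.
The claim requires 22 − 6 (= 16) to equal 16, which holds.

True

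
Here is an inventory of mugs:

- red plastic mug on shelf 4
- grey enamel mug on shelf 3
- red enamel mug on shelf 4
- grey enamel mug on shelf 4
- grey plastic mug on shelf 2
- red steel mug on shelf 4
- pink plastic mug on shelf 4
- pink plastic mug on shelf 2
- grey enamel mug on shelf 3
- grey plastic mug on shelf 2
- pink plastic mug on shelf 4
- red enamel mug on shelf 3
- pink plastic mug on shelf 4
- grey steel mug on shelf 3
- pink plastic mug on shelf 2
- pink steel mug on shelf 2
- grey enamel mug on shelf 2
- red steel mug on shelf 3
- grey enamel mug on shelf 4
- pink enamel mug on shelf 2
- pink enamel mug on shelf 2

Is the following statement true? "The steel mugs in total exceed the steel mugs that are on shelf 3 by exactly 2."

True

|steel mugs| = 4.
|steel mugs on shelf 3| = 2.
The claim requires 4 − 2 (= 2) to equal 2, which holds.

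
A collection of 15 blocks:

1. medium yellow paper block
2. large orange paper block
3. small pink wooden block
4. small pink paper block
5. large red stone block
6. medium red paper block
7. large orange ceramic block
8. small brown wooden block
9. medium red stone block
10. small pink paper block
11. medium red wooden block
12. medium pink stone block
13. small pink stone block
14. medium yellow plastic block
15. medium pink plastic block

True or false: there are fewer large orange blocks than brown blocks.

|large orange blocks| = 2.
|brown blocks| = 1.
The claim requires 2 < 1, which does not hold.

False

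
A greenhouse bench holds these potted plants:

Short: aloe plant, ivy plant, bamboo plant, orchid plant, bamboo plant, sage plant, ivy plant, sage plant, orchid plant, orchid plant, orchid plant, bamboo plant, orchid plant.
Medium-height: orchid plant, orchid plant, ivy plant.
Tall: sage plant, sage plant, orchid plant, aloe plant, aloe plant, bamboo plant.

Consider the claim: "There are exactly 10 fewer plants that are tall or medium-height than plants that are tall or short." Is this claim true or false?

True

plants that are tall or medium-height: 9.
plants that are tall or short: 19.
The claim requires 19 − 9 (= 10) to equal 10, which holds.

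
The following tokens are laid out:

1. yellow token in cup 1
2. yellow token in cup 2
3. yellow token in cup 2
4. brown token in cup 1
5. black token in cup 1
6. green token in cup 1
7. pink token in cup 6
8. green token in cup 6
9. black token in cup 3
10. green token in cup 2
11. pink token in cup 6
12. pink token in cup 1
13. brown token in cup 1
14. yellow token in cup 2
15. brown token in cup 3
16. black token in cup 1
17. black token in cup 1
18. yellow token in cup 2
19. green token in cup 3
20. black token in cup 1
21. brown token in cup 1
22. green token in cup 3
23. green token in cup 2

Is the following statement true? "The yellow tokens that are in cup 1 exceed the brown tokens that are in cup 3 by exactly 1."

False

There is 1 yellow token in cup 1.
There is 1 brown token in cup 3.
The claim requires 1 − 1 (= 0) to equal 1, which does not hold.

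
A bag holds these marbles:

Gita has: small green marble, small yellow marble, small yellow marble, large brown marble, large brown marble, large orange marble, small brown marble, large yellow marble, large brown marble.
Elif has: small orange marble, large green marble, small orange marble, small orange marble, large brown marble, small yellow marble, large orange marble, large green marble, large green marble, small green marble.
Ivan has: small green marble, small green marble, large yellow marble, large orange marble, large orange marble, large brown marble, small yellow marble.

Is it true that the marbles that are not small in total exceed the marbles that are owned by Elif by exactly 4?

marbles that are not small: 14.
marbles owned by Elif: 10.
The claim requires 14 − 10 (= 4) to equal 4, which holds.

True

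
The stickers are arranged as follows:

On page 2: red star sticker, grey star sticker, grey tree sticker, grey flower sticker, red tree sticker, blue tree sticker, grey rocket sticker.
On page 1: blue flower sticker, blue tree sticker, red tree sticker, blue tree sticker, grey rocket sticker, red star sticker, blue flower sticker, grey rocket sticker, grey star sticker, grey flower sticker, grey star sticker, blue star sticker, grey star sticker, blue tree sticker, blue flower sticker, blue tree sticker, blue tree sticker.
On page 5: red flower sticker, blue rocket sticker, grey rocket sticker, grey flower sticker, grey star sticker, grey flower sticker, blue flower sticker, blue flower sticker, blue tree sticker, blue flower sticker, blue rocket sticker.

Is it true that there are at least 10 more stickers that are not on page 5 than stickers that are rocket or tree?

There are 24 stickers that are not on page 5.
There are 16 stickers that are rocket or tree.
The claim requires 24 − 16 = 8 ≥ 10, which does not hold.

False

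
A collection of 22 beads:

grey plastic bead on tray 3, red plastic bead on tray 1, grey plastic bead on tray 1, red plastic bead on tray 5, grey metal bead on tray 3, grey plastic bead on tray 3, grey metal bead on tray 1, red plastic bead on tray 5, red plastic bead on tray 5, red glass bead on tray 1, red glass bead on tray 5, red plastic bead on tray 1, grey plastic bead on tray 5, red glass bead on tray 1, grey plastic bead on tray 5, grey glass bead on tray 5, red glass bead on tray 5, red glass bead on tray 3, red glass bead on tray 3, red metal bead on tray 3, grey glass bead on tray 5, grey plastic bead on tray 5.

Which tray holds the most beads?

Counts by tray: tray 5→10, tray 3→6, tray 1→6.
The maximum is 10, held uniquely by tray 5.

tray 5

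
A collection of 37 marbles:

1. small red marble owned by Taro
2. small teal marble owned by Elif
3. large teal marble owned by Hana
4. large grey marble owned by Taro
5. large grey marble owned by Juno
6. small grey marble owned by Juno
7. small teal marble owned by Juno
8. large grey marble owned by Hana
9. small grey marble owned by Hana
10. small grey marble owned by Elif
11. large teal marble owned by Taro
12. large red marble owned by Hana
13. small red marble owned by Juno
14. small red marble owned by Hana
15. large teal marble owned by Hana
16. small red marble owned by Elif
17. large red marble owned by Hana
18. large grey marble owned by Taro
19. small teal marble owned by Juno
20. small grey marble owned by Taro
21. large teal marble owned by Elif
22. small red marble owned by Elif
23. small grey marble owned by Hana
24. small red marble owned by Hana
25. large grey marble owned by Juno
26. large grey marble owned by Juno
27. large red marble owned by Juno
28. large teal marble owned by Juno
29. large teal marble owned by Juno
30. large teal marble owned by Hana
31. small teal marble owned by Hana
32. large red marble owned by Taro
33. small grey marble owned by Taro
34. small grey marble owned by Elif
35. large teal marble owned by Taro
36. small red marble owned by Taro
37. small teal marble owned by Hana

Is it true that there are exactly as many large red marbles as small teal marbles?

|large red marbles| = 4.
|small teal marbles| = 5.
The claim requires 4 = 5, which does not hold.

False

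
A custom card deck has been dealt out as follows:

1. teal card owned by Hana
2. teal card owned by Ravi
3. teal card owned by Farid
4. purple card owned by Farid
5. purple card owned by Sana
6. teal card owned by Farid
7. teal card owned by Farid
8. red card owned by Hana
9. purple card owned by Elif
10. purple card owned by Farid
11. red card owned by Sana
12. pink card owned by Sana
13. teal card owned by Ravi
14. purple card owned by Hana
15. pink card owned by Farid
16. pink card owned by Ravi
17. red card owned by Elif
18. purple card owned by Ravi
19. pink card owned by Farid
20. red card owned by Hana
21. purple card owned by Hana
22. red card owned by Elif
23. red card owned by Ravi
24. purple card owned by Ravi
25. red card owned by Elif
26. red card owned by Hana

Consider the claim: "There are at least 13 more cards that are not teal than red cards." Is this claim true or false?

False

|cards that are not teal| = 20.
|red cards| = 8.
The claim requires 20 − 8 = 12 ≥ 13, which does not hold.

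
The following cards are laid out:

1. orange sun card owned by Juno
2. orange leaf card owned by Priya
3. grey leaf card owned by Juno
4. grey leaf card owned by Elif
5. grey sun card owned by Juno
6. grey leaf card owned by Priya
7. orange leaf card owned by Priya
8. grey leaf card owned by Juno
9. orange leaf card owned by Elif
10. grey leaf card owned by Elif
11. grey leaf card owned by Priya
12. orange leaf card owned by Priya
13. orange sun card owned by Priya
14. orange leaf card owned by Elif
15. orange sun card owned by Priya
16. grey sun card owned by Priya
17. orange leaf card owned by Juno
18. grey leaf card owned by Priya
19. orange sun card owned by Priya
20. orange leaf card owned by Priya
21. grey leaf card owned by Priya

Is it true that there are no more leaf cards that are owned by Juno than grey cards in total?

Count of leaf cards owned by Juno: 3.
There are 10 grey cards.
The claim requires 3 ≤ 10, which holds.

True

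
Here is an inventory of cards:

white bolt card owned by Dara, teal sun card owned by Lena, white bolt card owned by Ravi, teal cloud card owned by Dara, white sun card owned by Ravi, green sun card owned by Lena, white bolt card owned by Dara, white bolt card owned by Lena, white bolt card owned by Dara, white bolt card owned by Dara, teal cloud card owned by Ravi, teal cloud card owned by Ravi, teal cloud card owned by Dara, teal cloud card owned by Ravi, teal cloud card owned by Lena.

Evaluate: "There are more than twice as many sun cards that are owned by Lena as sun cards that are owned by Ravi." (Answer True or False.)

False

sun cards owned by Lena: 2.
sun cards owned by Ravi: 1.
The claim requires 2 > 2 × 1 = 2, which does not hold.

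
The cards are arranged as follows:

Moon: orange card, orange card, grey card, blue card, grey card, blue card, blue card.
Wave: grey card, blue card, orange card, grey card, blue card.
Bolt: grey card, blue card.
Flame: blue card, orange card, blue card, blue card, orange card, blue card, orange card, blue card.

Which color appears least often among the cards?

grey

Counts by color: blue 11, orange 6, grey 5.
The minimum is 5, held uniquely by grey.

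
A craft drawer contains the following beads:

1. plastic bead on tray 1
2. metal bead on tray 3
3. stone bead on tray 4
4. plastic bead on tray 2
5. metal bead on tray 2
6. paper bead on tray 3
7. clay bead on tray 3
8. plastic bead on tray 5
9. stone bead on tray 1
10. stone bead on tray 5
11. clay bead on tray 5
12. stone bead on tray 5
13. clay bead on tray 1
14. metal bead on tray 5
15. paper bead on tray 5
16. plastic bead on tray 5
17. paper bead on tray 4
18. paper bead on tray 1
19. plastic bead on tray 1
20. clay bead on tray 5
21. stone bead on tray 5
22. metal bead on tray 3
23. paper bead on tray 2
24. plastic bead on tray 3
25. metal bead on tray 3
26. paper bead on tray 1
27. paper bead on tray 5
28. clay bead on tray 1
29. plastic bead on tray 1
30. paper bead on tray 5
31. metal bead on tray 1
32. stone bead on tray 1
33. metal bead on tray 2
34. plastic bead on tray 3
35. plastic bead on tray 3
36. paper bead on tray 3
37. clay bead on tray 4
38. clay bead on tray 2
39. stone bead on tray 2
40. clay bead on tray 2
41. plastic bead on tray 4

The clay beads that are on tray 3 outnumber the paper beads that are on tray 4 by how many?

clay beads on tray 3: 1.
paper beads on tray 4: 1.
1 − 1 = 0.

0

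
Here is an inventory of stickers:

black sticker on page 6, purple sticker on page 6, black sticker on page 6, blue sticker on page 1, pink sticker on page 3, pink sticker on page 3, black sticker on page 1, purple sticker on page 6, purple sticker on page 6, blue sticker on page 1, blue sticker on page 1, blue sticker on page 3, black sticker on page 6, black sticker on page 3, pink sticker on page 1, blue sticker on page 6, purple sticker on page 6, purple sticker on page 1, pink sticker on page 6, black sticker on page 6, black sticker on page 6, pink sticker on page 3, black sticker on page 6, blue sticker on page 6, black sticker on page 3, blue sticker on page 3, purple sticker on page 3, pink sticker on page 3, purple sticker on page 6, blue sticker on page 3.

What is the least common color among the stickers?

Counts by color: black 9, blue 8, purple 7, pink 6.
The minimum is 6, held uniquely by pink.

pink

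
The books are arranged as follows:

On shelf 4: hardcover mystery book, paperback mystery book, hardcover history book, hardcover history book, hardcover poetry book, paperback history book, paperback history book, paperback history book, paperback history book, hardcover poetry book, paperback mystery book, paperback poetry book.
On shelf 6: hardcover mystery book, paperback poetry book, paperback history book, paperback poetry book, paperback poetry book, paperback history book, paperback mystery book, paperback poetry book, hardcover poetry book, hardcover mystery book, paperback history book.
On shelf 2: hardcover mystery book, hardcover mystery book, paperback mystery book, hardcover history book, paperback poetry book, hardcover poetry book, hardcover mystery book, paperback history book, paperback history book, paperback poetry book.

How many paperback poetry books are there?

7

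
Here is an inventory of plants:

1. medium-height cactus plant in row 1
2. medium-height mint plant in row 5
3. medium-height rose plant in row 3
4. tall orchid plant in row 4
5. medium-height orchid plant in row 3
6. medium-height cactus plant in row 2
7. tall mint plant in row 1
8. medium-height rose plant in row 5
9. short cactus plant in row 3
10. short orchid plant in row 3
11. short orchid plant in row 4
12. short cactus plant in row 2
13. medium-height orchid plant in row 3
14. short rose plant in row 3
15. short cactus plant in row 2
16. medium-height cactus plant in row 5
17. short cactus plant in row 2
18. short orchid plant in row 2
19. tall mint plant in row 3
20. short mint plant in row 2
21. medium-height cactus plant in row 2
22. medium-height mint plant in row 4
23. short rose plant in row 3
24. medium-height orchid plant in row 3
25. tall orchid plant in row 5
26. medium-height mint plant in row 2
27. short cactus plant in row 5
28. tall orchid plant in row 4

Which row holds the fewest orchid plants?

Counts by row (restricted to orchid plants): row 3→4, row 4→3, row 5→1, row 2→1, row 1→0.
The minimum is 0, held uniquely by row 1.

row 1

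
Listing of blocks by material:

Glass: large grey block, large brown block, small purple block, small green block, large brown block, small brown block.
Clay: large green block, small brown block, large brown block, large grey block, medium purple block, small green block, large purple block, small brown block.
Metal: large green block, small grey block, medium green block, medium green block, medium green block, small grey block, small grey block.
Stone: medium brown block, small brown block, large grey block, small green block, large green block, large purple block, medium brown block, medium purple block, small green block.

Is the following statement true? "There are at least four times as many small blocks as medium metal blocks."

True

small blocks: 12.
medium metal blocks: 3.
The claim requires 12 ≥ 4 × 3 = 12, which holds.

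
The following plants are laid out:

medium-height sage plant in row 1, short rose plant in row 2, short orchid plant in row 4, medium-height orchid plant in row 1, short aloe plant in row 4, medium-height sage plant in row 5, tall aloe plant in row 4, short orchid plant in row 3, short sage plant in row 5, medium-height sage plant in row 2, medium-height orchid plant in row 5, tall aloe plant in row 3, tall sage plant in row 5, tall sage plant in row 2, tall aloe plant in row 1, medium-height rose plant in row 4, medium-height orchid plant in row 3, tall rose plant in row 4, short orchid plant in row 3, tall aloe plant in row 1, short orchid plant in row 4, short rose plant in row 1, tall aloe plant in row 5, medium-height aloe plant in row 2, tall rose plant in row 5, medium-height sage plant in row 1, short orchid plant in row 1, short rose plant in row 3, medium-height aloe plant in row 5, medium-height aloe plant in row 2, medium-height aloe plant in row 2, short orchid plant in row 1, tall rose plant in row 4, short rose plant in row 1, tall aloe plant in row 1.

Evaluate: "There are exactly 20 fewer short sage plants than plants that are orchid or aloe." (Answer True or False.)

False

short sage plants: 1.
plants that are orchid or aloe: 20.
The claim requires 20 − 1 (= 19) to equal 20, which does not hold.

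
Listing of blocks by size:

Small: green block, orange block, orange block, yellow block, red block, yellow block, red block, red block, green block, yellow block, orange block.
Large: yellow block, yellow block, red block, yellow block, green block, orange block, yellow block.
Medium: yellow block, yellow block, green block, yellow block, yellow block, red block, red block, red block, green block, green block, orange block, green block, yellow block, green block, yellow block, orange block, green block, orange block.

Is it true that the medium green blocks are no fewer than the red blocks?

medium green blocks: 6.
red blocks: 7.
The claim requires 6 ≥ 7, which does not hold.

False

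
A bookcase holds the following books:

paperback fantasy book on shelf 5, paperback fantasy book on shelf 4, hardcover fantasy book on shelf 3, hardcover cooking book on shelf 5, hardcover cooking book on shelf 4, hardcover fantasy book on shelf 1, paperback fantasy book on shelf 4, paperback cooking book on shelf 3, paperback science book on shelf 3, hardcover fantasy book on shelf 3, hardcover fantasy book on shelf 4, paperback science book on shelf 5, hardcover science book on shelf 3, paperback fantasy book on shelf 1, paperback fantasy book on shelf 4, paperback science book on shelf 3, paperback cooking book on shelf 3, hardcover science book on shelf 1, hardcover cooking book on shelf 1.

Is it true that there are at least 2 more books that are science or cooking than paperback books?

books that are science or cooking: 10.
paperback books: 10.
The claim requires 10 − 10 = 0 ≥ 2, which does not hold.

False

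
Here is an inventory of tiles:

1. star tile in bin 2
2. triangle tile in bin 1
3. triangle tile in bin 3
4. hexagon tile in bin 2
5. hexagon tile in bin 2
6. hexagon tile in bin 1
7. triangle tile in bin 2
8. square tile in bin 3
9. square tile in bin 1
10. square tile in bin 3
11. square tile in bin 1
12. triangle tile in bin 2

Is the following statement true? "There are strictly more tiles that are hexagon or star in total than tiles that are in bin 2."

|tiles that are hexagon or star| = 4.
|tiles in bin 2| = 5.
The claim requires 4 > 5, which does not hold.

False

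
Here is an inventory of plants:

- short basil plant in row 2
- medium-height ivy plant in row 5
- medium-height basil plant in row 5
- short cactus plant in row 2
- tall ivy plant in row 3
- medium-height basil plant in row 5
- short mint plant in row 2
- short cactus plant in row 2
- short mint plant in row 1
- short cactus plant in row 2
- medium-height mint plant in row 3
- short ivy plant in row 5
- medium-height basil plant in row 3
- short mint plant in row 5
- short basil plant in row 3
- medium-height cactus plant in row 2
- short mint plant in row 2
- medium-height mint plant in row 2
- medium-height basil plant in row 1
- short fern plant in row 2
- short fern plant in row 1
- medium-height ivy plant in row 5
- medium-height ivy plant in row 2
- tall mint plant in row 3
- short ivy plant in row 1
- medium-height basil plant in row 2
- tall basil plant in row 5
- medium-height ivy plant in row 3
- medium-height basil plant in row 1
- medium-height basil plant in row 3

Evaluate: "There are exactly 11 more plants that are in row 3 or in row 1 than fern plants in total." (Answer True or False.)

|plants in row 3 or in row 1| = 12.
|fern plants| = 2.
The claim requires 12 − 2 (= 10) to equal 11, which does not hold.

False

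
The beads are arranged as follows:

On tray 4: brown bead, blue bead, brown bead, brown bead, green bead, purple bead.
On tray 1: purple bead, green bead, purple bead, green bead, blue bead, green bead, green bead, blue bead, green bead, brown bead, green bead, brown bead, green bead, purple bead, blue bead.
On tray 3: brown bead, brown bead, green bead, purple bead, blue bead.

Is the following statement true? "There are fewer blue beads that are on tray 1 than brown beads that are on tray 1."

False

blue beads on tray 1: 3.
brown beads on tray 1: 2.
The claim requires 3 < 2, which does not hold.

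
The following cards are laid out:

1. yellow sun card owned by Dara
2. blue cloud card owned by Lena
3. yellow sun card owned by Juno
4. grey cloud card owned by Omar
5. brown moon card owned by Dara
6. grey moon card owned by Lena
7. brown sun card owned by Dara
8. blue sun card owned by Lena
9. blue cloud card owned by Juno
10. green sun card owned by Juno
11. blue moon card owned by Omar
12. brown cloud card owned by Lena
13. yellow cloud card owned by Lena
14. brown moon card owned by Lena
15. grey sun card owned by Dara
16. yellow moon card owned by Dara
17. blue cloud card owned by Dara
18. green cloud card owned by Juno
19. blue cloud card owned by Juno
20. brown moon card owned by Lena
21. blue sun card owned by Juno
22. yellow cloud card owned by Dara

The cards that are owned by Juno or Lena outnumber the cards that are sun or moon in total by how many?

cards owned by Juno or Lena: 13.
cards that are sun or moon: 13.
13 − 13 = 0.

0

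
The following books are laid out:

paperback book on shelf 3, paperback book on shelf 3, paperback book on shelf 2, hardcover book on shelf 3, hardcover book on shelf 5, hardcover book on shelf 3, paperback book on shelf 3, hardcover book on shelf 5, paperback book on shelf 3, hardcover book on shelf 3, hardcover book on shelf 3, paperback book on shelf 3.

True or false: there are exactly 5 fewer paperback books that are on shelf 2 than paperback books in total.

True

|paperback books on shelf 2| = 1.
|paperback books| = 6.
The claim requires 6 − 1 (= 5) to equal 5, which holds.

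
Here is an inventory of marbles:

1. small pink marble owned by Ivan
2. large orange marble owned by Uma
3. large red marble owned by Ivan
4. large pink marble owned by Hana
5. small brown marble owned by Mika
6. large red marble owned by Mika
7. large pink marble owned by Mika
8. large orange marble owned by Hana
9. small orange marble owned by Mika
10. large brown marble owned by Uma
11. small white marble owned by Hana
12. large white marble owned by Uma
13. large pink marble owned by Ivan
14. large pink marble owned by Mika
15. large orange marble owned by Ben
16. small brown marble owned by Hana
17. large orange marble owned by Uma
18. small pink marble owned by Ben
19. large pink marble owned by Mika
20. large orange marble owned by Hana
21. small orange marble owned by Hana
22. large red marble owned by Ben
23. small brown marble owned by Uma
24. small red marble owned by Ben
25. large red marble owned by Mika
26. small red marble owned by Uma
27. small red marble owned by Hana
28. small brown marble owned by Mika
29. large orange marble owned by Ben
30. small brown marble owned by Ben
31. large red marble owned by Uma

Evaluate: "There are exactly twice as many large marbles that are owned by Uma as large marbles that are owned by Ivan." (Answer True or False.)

Count of large marbles owned by Uma: 5.
Count of large marbles owned by Ivan: 2.
The claim requires 5 = 2 × 2 = 4, which does not hold.

False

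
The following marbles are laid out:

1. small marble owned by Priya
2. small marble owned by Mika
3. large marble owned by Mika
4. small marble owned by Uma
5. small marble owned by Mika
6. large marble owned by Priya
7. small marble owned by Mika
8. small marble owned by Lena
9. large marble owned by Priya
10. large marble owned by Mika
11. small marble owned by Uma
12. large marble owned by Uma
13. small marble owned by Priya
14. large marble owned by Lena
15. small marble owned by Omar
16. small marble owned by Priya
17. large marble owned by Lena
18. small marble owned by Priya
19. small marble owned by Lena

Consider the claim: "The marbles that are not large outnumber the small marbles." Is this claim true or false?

False

|marbles that are not large| = 12.
|small marbles| = 12.
The claim requires 12 > 12, which does not hold.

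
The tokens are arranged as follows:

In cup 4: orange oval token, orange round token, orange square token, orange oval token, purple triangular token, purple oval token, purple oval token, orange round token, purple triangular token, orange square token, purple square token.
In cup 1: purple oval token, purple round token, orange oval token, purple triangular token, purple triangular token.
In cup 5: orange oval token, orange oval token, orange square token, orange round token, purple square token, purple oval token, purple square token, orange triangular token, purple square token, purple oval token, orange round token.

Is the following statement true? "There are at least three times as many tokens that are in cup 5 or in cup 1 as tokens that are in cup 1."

There are 16 tokens in cup 5 or in cup 1.
There are 5 tokens in cup 1.
The claim requires 16 ≥ 3 × 5 = 15, which holds.

True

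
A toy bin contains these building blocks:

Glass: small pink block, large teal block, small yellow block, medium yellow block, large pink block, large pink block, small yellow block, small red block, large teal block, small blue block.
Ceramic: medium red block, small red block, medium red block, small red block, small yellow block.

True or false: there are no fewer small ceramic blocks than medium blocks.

True

|small ceramic blocks| = 3.
|medium blocks| = 3.
The claim requires 3 ≥ 3, which holds.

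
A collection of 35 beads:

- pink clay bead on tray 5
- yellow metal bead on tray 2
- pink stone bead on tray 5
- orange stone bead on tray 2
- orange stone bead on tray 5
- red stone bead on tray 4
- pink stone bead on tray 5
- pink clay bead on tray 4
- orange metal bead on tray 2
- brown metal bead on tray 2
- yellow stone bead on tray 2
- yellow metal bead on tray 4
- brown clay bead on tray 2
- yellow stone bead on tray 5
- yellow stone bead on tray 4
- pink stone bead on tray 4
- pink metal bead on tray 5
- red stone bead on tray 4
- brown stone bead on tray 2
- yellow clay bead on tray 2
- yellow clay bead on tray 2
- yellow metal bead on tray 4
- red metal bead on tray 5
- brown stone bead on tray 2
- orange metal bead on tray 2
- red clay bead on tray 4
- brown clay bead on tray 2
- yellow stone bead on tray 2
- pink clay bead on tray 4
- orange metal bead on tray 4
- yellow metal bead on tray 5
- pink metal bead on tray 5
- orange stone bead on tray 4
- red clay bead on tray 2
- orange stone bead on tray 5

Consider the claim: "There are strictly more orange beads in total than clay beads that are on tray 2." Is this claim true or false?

True

There are 7 orange beads.
There are 5 clay beads on tray 2.
The claim requires 7 > 5, which holds.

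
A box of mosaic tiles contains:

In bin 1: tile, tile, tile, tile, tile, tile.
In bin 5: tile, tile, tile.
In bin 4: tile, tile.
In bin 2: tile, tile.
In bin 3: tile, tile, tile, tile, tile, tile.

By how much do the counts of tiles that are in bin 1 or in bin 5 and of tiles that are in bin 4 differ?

tiles in bin 1 or in bin 5: 9. tiles in bin 4: 2.
|9 − 2| = 9 − 2 = 7.

7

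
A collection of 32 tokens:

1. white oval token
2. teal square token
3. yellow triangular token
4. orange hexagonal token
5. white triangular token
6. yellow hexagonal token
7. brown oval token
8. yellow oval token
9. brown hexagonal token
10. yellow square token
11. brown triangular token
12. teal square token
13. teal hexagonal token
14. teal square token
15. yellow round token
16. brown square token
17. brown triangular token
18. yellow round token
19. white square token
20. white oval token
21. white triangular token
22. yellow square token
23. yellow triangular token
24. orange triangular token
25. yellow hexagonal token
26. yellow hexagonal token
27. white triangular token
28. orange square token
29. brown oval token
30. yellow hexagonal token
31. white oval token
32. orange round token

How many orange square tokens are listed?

1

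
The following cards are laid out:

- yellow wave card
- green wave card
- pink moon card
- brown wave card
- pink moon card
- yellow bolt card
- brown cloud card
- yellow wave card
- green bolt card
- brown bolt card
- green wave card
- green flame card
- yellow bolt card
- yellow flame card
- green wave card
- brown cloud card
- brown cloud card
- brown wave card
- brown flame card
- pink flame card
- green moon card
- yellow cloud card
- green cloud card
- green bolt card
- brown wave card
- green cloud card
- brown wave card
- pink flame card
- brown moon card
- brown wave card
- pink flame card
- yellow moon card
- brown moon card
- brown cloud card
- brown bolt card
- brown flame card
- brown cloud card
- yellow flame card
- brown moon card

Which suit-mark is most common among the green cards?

Counts by suit-mark (restricted to green cards): wave 3, cloud 2, bolt 2, moon 1, flame 1.
The maximum is 3, held uniquely by wave.

wave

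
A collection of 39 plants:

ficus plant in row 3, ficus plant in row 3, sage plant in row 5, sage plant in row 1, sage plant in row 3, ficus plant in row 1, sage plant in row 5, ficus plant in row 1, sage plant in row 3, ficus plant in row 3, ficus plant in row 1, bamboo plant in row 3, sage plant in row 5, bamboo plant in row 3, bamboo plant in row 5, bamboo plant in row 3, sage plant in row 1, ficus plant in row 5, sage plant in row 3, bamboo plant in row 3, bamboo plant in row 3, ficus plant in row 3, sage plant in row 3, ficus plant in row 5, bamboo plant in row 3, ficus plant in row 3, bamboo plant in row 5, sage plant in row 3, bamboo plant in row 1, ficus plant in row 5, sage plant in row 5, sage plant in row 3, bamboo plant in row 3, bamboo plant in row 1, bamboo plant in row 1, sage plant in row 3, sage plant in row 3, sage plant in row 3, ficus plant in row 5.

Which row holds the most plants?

row 3

Counts by row: row 3→21, row 5→10, row 1→8.
The maximum is 21, held uniquely by row 3.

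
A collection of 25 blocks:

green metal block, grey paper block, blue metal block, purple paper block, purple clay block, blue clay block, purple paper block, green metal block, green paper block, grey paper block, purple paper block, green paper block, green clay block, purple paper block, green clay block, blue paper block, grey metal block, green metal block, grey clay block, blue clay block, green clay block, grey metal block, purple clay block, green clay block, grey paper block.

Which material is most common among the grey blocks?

paper

Counts by material (restricted to grey blocks): paper 3, metal 2, clay 1.
The maximum is 3, held uniquely by paper.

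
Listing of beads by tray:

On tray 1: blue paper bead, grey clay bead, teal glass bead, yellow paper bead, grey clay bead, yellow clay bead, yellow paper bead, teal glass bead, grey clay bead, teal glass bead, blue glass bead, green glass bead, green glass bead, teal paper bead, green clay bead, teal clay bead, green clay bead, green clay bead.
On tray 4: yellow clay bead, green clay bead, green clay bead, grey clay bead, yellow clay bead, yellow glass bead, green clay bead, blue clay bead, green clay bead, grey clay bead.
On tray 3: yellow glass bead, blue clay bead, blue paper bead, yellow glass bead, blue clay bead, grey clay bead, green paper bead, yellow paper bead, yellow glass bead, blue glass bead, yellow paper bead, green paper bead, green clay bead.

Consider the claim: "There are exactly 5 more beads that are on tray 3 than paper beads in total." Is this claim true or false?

There are 13 beads on tray 3.
There are 9 paper beads.
The claim requires 13 − 9 (= 4) to equal 5, which does not hold.

False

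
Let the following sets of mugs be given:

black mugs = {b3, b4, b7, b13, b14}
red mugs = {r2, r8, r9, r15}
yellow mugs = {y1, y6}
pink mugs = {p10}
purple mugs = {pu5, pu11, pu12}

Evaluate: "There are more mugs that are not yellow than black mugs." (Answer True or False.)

True

mugs that are not yellow: 13.
black mugs: 5.
The claim requires 13 > 5, which holds.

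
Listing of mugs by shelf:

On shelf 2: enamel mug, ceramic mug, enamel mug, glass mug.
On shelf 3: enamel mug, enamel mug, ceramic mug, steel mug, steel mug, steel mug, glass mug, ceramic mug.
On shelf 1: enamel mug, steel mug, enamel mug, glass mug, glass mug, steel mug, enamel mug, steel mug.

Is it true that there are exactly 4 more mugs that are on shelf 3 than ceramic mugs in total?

|mugs on shelf 3| = 8.
|ceramic mugs| = 3.
The claim requires 8 − 3 (= 5) to equal 4, which does not hold.

False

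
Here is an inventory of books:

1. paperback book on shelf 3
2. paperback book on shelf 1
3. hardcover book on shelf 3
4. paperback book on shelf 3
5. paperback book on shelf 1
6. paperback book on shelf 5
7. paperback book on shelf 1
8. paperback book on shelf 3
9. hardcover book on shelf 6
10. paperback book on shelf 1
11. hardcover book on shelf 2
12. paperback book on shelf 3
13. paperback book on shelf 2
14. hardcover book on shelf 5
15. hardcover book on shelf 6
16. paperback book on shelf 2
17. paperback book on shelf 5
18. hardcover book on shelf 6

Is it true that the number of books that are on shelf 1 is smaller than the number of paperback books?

True

books on shelf 1: 4.
paperback books: 12.
The claim requires 4 < 12, which holds.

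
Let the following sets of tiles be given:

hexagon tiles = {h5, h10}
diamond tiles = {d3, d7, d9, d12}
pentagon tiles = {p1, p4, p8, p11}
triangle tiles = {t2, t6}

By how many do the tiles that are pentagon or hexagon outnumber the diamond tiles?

2

tiles that are pentagon or hexagon: 6.
diamond tiles: 4.
6 − 4 = 2.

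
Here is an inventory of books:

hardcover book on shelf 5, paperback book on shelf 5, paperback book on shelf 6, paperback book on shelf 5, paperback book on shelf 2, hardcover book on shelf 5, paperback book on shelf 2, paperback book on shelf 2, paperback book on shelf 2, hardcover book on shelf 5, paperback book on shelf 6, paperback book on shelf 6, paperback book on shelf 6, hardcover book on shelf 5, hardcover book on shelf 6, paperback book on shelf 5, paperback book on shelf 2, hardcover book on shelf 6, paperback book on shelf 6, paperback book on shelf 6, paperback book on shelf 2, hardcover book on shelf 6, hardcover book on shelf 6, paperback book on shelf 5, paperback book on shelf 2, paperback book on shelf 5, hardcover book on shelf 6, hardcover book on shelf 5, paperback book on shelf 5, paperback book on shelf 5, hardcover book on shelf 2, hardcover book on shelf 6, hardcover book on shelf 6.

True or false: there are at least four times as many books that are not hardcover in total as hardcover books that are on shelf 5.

books that are not hardcover: 20.
hardcover books on shelf 5: 5.
The claim requires 20 ≥ 4 × 5 = 20, which holds.

True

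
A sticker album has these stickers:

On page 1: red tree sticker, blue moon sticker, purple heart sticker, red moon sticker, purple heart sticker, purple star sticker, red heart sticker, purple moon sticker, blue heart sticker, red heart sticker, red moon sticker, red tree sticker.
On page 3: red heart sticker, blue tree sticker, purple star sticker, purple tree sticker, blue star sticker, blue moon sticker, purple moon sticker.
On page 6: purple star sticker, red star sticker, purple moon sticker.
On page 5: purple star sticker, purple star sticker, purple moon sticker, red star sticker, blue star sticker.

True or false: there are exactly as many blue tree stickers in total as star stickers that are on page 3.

False

|blue tree stickers| = 1.
|star stickers on page 3| = 2.
The claim requires 1 = 2, which does not hold.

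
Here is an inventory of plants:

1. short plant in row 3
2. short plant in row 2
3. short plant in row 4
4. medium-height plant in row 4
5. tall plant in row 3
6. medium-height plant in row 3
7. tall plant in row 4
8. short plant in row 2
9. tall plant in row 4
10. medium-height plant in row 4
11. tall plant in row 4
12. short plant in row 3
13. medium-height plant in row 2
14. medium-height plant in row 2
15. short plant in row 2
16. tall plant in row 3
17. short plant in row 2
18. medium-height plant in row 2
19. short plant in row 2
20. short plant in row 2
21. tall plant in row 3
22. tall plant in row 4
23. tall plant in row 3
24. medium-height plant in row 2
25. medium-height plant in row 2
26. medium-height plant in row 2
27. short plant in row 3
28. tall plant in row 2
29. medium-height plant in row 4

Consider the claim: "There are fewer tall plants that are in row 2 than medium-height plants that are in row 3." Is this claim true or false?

tall plants in row 2: 1.
medium-height plants in row 3: 1.
The claim requires 1 < 1, which does not hold.

False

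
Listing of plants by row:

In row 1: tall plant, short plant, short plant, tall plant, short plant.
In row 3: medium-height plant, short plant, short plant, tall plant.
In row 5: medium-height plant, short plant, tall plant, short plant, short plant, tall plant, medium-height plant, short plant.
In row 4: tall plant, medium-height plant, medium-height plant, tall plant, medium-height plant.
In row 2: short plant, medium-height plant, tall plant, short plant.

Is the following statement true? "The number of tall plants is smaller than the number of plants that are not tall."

True

|tall plants| = 8.
|plants that are not tall| = 18.
The claim requires 8 < 18, which holds.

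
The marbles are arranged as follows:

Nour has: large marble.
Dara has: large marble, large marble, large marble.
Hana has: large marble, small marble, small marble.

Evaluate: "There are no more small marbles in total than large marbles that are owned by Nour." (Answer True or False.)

There are 2 small marbles.
Count of large marbles owned by Nour: 1.
The claim requires 2 ≤ 1, which does not hold.

False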